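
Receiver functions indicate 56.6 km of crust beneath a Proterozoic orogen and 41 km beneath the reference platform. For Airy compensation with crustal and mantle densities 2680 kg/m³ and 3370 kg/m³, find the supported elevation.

3.19 km

Excess crust Δ = 56.6 km − 41 km = 15.6 km, split between elevation h and root r with h + r = Δ.
Airy balance ρ_c h = (ρ_m − ρ_c) r gives r = h ρ_c/(ρ_m − ρ_c), so h (1 + ρ_c/(ρ_m − ρ_c)) = Δ, i.e. h = Δ (ρ_m − ρ_c)/ρ_m.
h = 15.6 km × 690/3370 = 3.19 km.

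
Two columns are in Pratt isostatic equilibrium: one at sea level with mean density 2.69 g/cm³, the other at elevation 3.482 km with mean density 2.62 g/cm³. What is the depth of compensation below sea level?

ρ_ref D = ρ (D + h) → D (ρ_ref − ρ) = ρ h.
D = ρ h/(ρ_ref − ρ) = 2.62 × 3.482 km/(2.69 − 2.62) = 130 km.

130 km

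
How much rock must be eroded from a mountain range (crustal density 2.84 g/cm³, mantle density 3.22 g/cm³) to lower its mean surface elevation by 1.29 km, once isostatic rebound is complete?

Net drop Δ = e − u = e − e ρ_c/ρ_m = e (ρ_m − ρ_c)/ρ_m.
e = Δ ρ_m/(ρ_m − ρ_c) = 1.29 km × 3.22/0.38 = 10.9 km.

10.9 km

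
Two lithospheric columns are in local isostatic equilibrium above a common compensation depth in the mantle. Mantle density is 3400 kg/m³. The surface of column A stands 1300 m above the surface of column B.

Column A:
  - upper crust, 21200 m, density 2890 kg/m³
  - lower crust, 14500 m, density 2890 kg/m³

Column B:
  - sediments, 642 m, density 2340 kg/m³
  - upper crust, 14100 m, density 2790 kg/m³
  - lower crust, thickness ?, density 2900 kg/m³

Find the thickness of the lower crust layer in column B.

Take the compensation level at the base of the deeper column (depth z_c below the surface of column A) and equate Σ ρ_i t_i down to z_c; mantle fills any gap and the z_c terms cancel.
Column A: 21200×2890 + 14500×2890 + (z_c − 35700)×3400
Column B: 1300×0 + 642×2340 + 14100×2790 + x×2900 + (z_c − 1300 − 14742 − x)×3400
The z_c×3400 term appears on both sides and cancels. Collect the known terms of each column as K = Σ(ρt)_known − 3400 × (depth of known layers): K_A = 103173000 − 3400×35700 = −18207000; K_B = 40841280 − 3400×(1300 + 14742) = −13701520.
Balance: K_A = K_B − x×(3400 − 2900), so x = (K_B − K_A)/(3400 − 2900) = 4505480/500 = 9010 m.

9010 m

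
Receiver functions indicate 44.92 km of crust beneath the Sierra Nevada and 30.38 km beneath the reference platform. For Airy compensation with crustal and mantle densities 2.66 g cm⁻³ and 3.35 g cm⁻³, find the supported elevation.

Excess crust Δ = 44.92 km − 30.38 km = 14.54 km, split between elevation h and root r with h + r = Δ.
Airy balance ρ_c h = (ρ_m − ρ_c) r gives r = h ρ_c/(ρ_m − ρ_c), so h (1 + ρ_c/(ρ_m − ρ_c)) = Δ, i.e. h = Δ (ρ_m − ρ_c)/ρ_m.
h = 14.54 km × 0.69/3.35 = 2.99 km.

2.99 km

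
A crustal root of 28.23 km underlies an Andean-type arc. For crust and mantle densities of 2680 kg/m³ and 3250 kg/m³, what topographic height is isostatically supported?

Isostatic balance requires: ρ_c h = (ρ_m − ρ_c) r.
h = r (ρ_m − ρ_c) / ρ_c = 28.23 km × (3250 − 2680) / 2680 = 6 km.

6 km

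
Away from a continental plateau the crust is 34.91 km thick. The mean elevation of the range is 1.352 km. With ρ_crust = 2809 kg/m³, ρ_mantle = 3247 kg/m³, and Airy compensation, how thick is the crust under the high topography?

44.9 km

Root depth r = h ρ_c / (ρ_m − ρ_c) = 1.352 km × 2809 / 438 = 8.671 km.
Total thickness = T + h + r = 34.91 km + 1.352 km + 8.671 km = 44.9 km.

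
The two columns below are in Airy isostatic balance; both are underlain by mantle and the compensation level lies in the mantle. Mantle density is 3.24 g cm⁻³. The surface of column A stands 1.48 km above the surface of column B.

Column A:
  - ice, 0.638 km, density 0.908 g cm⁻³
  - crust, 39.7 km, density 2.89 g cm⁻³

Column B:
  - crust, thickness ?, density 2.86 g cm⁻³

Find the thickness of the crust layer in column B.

Take the compensation level at the base of the deeper column (depth z_c below the surface of column A) and equate Σ ρ_i t_i down to z_c; mantle fills any gap and the z_c terms cancel.
Column A: 0.638×0.908 + 39.7×2.89 + (z_c − 40.338)×3.24
Column B: 1.48×0 + x×2.86 + (z_c − 1.48 − 0 − x)×3.24
The z_c×3.24 term appears on both sides and cancels. Collect the known terms of each column as K = Σ(ρt)_known − 3.24 × (depth of known layers): K_A = 115.312304 − 3.24×40.338 = −15.382816; K_B = 0 − 3.24×(1.48 + 0) = −4.7952.
Balance: K_A = K_B − x×(3.24 − 2.86), so x = (K_B − K_A)/(3.24 − 2.86) = 10.5876/0.38 = 27.9 km.

27.9 km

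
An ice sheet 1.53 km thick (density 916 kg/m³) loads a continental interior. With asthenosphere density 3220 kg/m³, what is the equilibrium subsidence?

0.435 km

Balancing pressure at the compensation depth: the ice load ρ_ice t is balanced by mantle displaced below, ρ_m s.
s = t ρ_ice / ρ_m = 1.53 km × 916/3220 = 0.435 km.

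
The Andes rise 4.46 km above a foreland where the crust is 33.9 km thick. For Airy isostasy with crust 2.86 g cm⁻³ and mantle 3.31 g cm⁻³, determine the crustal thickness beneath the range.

Root depth r = h ρ_c / (ρ_m − ρ_c) = 4.46 km × 2.86 / 0.45 = 28.35 km.
Total thickness = T + h + r = 33.9 km + 4.46 km + 28.35 km = 66.7 km.

66.7 km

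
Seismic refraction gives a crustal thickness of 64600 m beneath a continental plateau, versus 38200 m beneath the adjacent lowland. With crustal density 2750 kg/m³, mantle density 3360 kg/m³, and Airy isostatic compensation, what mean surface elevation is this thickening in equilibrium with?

Excess crust Δ = 64600 m − 38200 m = 26400 m, split between elevation h and root r with h + r = Δ.
Airy balance ρ_c h = (ρ_m − ρ_c) r gives r = h ρ_c/(ρ_m − ρ_c), so h (1 + ρ_c/(ρ_m − ρ_c)) = Δ, i.e. h = Δ (ρ_m − ρ_c)/ρ_m.
h = 26400 m × 610/3360 = 4790 m.

4790 m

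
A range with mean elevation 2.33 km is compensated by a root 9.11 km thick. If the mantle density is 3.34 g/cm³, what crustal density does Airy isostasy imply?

ρ_c h = (ρ_m − ρ_c) r → ρ_c (h + r) = ρ_m r → ρ_c = ρ_m r / (h + r).
ρ_c = 3.34 × 9.11 km / (2.33 km + 9.11 km) = 2.66 g/cm³.

2.66 g/cm³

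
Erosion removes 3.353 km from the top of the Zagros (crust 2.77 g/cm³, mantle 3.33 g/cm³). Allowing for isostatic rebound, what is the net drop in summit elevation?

Rebound u = e ρ_c/ρ_m = 3.353 km × 2.77/3.33 = 2.789 km.
Net surface drop = e − u = 3.353 km − 2.789 km = e (ρ_m − ρ_c)/ρ_m = 0.564 km.

0.564 km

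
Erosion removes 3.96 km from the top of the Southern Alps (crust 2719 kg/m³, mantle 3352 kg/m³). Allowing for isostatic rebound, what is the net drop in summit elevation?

Rebound u = e ρ_c/ρ_m = 3.96 km × 2719/3352 = 3.212 km.
Net surface drop = e − u = 3.96 km − 3.212 km = e (ρ_m − ρ_c)/ρ_m = 0.748 km.

0.748 km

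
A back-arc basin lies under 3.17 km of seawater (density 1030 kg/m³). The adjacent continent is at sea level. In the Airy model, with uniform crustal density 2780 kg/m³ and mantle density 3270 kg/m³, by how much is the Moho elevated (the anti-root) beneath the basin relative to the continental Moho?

Equating mass per unit area of the two columns: replacing crust with seawater at the top is compensated by replacing crust with mantle at the base: d (ρ_c − ρ_w) = a (ρ_m − ρ_c).
a = d (ρ_c − ρ_w)/(ρ_m − ρ_c) = 3.17 km × 1750/490 = 11.3 km.

11.3 km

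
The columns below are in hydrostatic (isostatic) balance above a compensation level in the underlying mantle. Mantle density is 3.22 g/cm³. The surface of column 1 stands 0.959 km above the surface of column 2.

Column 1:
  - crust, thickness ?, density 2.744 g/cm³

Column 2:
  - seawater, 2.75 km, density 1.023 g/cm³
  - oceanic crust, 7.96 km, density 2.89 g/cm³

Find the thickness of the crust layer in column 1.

Take the compensation level at the base of the deeper column (depth z_c below the surface of column 1) and equate Σ ρ_i t_i down to z_c; mantle fills any gap and the z_c terms cancel.
Column 1: x×2.744 + (z_c − 0 − x)×3.22
Column 2: 0.959×0 + 2.75×1.023 + 7.96×2.89 + (z_c − 0.959 − 10.71)×3.22
The z_c×3.22 term appears on both sides and cancels. Collect the known terms of each column as K = Σ(ρt)_known − 3.22 × (depth of known layers): K_1 = 0 − 3.22×0 = 0; K_2 = 25.81765 − 3.22×(0.959 + 10.71) = −11.75653.
Balance: K_1 − x×(3.22 − 2.744) = K_2, so x = (K_1 − K_2)/(3.22 − 2.744) = 11.7565/0.476 = 24.7 km.

24.7 km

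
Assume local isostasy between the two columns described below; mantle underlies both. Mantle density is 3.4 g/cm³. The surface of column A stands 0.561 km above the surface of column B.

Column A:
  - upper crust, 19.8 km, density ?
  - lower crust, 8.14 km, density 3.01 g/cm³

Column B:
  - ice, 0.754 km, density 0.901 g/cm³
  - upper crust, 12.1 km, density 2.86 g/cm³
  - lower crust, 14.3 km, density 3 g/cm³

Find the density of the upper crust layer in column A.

2.75 g/cm³

Take the compensation level at the base of the deeper column (depth z_c below the surface of column A) and equate Σ ρ_i t_i down to z_c; mantle fills any gap and the z_c terms cancel.
Column A: 19.8×ρ + 8.14×3.01 + (z_c − 27.94)×3.4
Column B: 0.561×0 + 0.754×0.901 + 12.1×2.86 + 14.3×3 + (z_c − 0.561 − 27.154)×3.4
The z_c×3.4 term appears on both sides and cancels. Collect the known terms of each column as K = Σ(ρt)_known − 3.4 × (depth of known layers): K_A = 24.5014 − 3.4×27.94 = −70.4946; K_B = 78.185354 − 3.4×(0.561 + 27.154) = −16.045646.
Balance: K_A + 19.8×ρ = K_B, so ρ = (K_B − K_A)/19.8 = 54.449/19.8 = 2.75 g/cm³.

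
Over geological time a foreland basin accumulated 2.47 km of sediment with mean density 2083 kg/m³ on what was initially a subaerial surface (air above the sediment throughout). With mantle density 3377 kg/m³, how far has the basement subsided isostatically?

Subaerial load: s = t ρ_sed / ρ_m = 2.47 km × 2083/3377 = 1.52 km.

1.52 km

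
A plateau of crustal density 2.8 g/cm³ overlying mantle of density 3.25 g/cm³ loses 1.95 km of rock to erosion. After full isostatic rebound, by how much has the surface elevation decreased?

0.27 km

Rebound u = e ρ_c/ρ_m = 1.95 km × 2.8/3.25 = 1.68 km.
Net surface drop = e − u = 1.95 km − 1.68 km = e (ρ_m − ρ_c)/ρ_m = 0.27 km.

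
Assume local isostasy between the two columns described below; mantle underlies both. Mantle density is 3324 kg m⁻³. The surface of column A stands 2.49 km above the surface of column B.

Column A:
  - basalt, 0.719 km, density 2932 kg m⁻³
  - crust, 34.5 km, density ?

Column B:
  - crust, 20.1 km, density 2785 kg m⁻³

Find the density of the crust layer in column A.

Take the compensation level at the base of the deeper column (depth z_c below the surface of column A) and equate Σ ρ_i t_i down to z_c; mantle fills any gap and the z_c terms cancel.
Column A: 0.719×2932 + 34.5×ρ + (z_c − 35.219)×3324
Column B: 2.49×0 + 20.1×2785 + (z_c − 2.49 − 20.1)×3324
The z_c×3324 term appears on both sides and cancels. Collect the known terms of each column as K = Σ(ρt)_known − 3324 × (depth of known layers): K_A = 2108.108 − 3324×35.219 = −114959.848; K_B = 55978.5 − 3324×(2.49 + 20.1) = −19110.66.
Balance: K_A + 34.5×ρ = K_B, so ρ = (K_B − K_A)/34.5 = 95849.2/34.5 = 2780 kg m⁻³.

2780 kg m⁻³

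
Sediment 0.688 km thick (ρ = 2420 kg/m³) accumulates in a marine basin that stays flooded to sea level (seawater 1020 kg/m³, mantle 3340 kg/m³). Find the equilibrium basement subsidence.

Submarine loading: the sediment displaces seawater, and the subsidence is in turn flooded, so s (ρ_m − ρ_w) = t (ρ_sed − ρ_w).
s = 0.688 km × (2420 − 1020) / (3340 − 1020) = 0.415 km.

0.415 km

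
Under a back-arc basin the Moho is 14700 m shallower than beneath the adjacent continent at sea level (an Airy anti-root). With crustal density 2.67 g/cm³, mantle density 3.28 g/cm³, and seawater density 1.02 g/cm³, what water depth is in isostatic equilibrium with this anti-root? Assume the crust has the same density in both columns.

Replacing a thickness d of crust by seawater at the top must be balanced by replacing crust with mantle at the base: d (ρ_c − ρ_w) = a (ρ_m − ρ_c).
d = a (ρ_m − ρ_c)/(ρ_c − ρ_w) = 14700 m × 0.61/1.65 = 5430 m.

5430 m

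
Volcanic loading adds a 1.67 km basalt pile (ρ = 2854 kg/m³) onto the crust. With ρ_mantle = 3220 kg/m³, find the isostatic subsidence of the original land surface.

Subaerial loading: s = t ρ_load / ρ_m.
s = 1.67 km × 2854/3220 = 1.48 km.

1.48 km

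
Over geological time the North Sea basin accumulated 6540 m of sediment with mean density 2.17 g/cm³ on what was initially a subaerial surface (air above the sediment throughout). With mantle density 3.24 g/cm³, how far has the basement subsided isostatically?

4380 m

Subaerial load: s = t ρ_sed / ρ_m = 6540 m × 2.17/3.24 = 4380 m.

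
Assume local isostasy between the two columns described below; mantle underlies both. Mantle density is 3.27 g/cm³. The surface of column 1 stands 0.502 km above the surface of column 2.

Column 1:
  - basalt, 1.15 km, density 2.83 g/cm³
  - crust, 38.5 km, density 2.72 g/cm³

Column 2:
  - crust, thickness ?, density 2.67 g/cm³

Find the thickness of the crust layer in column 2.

33.4 km

Take the compensation level at the base of the deeper column (depth z_c below the surface of column 1) and equate Σ ρ_i t_i down to z_c; mantle fills any gap and the z_c terms cancel.
Column 1: 1.15×2.83 + 38.5×2.72 + (z_c − 39.65)×3.27
Column 2: 0.502×0 + x×2.67 + (z_c − 0.502 − 0 − x)×3.27
The z_c×3.27 term appears on both sides and cancels. Collect the known terms of each column as K = Σ(ρt)_known − 3.27 × (depth of known layers): K_1 = 107.9745 − 3.27×39.65 = −21.681; K_2 = 0 − 3.27×(0.502 + 0) = −1.64154.
Balance: K_1 = K_2 − x×(3.27 − 2.67), so x = (K_2 − K_1)/(3.27 − 2.67) = 20.0395/0.6 = 33.4 km.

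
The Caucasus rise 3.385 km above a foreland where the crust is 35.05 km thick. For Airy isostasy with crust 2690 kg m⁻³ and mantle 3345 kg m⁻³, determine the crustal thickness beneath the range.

Root depth r = h ρ_c / (ρ_m − ρ_c) = 3.385 km × 2690 / 655 = 13.9 km.
Total thickness = T + h + r = 35.05 km + 3.385 km + 13.9 km = 52.3 km.

52.3 km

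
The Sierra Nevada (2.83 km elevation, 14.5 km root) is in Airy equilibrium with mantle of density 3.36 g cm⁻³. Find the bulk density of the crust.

ρ_c h = (ρ_m − ρ_c) r → ρ_c (h + r) = ρ_m r → ρ_c = ρ_m r / (h + r).
ρ_c = 3.36 × 14.5 km / (2.83 km + 14.5 km) = 2.81 g cm⁻³.

2.81 g cm⁻³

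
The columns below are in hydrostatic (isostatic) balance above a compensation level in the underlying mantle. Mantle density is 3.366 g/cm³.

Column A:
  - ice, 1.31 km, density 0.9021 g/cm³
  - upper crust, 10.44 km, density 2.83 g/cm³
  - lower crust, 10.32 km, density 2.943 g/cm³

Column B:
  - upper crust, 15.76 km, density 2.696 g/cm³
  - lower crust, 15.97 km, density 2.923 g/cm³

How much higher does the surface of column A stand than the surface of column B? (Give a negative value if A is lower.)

−1.32 km

For any compensation level in the mantle, the mantle terms cancel and isostasy reduces to e = (Σt_A − Σt_B) − (Σ(ρt)_A − Σ(ρt)_B) / ρ_m.
Σt_A = 22.07 km; Σt_B = 31.73 km; Σ(ρt)_A = 61.098711; Σ(ρt)_B = 89.16927 (in km·g/cm³).
e = (22.07 − 31.73) − (61.098711 − 89.16927) / 3.366 = −1.32 km.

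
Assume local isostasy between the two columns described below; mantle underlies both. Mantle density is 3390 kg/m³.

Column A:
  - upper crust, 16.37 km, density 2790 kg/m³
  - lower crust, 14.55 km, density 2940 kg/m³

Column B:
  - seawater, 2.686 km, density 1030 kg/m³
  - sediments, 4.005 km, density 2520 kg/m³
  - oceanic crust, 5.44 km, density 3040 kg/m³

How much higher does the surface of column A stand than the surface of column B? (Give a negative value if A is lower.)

1.37 km

For any compensation level in the mantle, the mantle terms cancel and isostasy reduces to e = (Σt_A − Σt_B) − (Σ(ρt)_A − Σ(ρt)_B) / ρ_m.
Σt_A = 30.92 km; Σt_B = 12.131 km; Σ(ρt)_A = 88449.3; Σ(ρt)_B = 29396.78 (in km·kg/m³).
e = (30.92 − 12.131) − (88449.3 − 29396.78) / 3390 = 1.37 km.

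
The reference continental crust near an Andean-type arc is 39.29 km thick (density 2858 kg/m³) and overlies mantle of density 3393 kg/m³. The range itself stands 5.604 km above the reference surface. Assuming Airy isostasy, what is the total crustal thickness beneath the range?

74.8 km

Root depth r = h ρ_c / (ρ_m − ρ_c) = 5.604 km × 2858 / 535 = 29.94 km.
Total thickness = T + h + r = 39.29 km + 5.604 km + 29.94 km = 74.8 km.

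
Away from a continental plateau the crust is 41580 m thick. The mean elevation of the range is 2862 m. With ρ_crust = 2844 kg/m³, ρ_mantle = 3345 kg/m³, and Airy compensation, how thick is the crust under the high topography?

60700 m

Root depth r = h ρ_c / (ρ_m − ρ_c) = 2862 m × 2844 / 501 = 16250 m.
Total thickness = T + h + r = 41580 m + 2862 m + 16250 m = 60700 m.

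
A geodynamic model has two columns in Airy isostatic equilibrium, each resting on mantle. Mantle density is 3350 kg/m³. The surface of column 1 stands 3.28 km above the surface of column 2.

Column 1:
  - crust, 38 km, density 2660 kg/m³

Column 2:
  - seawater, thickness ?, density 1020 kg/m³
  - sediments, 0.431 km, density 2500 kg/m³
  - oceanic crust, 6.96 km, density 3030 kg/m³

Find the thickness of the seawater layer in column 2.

5.42 km

Take the compensation level at the base of the deeper column (depth z_c below the surface of column 1) and equate Σ ρ_i t_i down to z_c; mantle fills any gap and the z_c terms cancel.
Column 1: 38×2660 + (z_c − 38)×3350
Column 2: 3.28×0 + x×1020 + 0.431×2500 + 6.96×3030 + (z_c − 3.28 − 7.391 − x)×3350
The z_c×3350 term appears on both sides and cancels. Collect the known terms of each column as K = Σ(ρt)_known − 3350 × (depth of known layers): K_1 = 101080 − 3350×38 = −26220; K_2 = 22166.3 − 3350×(3.28 + 7.391) = −13581.55.
Balance: K_1 = K_2 − x×(3350 − 1020), so x = (K_2 − K_1)/(3350 − 1020) = 12638.5/2330 = 5.42 km.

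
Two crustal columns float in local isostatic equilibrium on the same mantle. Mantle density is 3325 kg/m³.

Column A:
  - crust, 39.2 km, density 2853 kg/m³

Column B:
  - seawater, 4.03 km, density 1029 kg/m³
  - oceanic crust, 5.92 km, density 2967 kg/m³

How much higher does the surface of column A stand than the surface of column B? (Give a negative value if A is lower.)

For any compensation level in the mantle, the mantle terms cancel and isostasy reduces to e = (Σt_A − Σt_B) − (Σ(ρt)_A − Σ(ρt)_B) / ρ_m.
Σt_A = 39.2 km; Σt_B = 9.95 km; Σ(ρt)_A = 111837.6; Σ(ρt)_B = 21711.51 (in km·kg/m³).
e = (39.2 − 9.95) − (111837.6 − 21711.51) / 3325 = 2.14 km.

2.14 km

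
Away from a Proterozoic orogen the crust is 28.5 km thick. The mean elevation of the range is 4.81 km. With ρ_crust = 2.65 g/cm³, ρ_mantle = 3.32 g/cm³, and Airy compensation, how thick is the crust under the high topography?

52.3 km

Root depth r = h ρ_c / (ρ_m − ρ_c) = 4.81 km × 2.65 / 0.67 = 19.02 km.
Total thickness = T + h + r = 28.5 km + 4.81 km + 19.02 km = 52.3 km.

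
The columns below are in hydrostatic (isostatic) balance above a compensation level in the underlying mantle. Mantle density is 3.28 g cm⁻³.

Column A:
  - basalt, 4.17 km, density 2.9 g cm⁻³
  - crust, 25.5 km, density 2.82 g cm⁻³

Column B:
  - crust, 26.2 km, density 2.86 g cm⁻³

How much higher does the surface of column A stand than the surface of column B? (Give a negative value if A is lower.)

0.704 km

For any compensation level in the mantle, the mantle terms cancel and isostasy reduces to e = (Σt_A − Σt_B) − (Σ(ρt)_A − Σ(ρt)_B) / ρ_m.
Σt_A = 29.67 km; Σt_B = 26.2 km; Σ(ρt)_A = 84.003; Σ(ρt)_B = 74.932 (in km·g cm⁻³).
e = (29.67 − 26.2) − (84.003 − 74.932) / 3.28 = 0.704 km.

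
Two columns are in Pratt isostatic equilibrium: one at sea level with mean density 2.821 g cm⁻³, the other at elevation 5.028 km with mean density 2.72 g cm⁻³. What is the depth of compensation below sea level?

135 km

ρ_ref D = ρ (D + h) → D (ρ_ref − ρ) = ρ h.
D = ρ h/(ρ_ref − ρ) = 2.72 × 5.028 km/(2.821 − 2.72) = 135 km.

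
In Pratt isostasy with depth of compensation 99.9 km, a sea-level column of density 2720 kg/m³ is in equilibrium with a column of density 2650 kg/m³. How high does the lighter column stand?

ρ_ref D = ρ (D + h) → h = D (ρ_ref − ρ)/ρ.
h = 99.9 km × (2720 − 2650)/2650 = 2.64 km.

2.64 km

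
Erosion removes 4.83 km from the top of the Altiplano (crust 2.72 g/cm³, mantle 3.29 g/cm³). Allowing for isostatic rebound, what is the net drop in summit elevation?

Rebound u = e ρ_c/ρ_m = 4.83 km × 2.72/3.29 = 3.993 km.
Net surface drop = e − u = 4.83 km − 3.993 km = e (ρ_m − ρ_c)/ρ_m = 0.837 km.

0.837 km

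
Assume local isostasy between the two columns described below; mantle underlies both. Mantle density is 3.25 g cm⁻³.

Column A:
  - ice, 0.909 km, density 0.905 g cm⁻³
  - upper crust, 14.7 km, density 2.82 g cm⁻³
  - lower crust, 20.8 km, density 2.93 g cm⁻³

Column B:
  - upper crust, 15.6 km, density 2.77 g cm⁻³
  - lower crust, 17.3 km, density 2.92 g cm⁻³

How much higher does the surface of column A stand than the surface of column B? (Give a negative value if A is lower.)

0.588 km

For any compensation level in the mantle, the mantle terms cancel and isostasy reduces to e = (Σt_A − Σt_B) − (Σ(ρt)_A − Σ(ρt)_B) / ρ_m.
Σt_A = 36.409 km; Σt_B = 32.9 km; Σ(ρt)_A = 103.220645; Σ(ρt)_B = 93.728 (in km·g cm⁻³).
e = (36.409 − 32.9) − (103.220645 − 93.728) / 3.25 = 0.588 km.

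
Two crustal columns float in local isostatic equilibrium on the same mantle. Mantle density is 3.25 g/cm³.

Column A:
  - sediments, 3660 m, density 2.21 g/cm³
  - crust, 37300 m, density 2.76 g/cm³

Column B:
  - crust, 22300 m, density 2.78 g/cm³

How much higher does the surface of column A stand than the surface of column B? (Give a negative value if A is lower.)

3570 m

For any compensation level in the mantle, the mantle terms cancel and isostasy reduces to e = (Σt_A − Σt_B) − (Σ(ρt)_A − Σ(ρt)_B) / ρ_m.
Σt_A = 40960 m; Σt_B = 22300 m; Σ(ρt)_A = 111036.6; Σ(ρt)_B = 61994 (in m·g/cm³).
e = (40960 − 22300) − (111036.6 − 61994) / 3.25 = 3570 m.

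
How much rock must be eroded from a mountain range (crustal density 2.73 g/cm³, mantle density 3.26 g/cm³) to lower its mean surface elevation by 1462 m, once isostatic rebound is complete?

8990 m

Net drop Δ = e − u = e − e ρ_c/ρ_m = e (ρ_m − ρ_c)/ρ_m.
e = Δ ρ_m/(ρ_m − ρ_c) = 1462 m × 3.26/0.53 = 8990 m.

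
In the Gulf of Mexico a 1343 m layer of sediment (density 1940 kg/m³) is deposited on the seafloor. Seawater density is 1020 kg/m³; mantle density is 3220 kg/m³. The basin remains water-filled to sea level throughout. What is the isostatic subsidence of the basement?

Submarine loading: the sediment displaces seawater, and the subsidence is in turn flooded, so s (ρ_m − ρ_w) = t (ρ_sed − ρ_w).
s = 1343 m × (1940 − 1020) / (3220 − 1020) = 562 m.

562 m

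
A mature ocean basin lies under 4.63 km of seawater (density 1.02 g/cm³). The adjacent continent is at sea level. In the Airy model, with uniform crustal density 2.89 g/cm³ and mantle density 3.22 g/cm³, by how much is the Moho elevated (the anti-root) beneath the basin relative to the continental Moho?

Balancing pressure at the compensation depth: replacing crust with seawater at the top is compensated by replacing crust with mantle at the base: d (ρ_c − ρ_w) = a (ρ_m − ρ_c).
a = d (ρ_c − ρ_w)/(ρ_m − ρ_c) = 4.63 km × 1.87/0.33 = 26.2 km.

26.2 km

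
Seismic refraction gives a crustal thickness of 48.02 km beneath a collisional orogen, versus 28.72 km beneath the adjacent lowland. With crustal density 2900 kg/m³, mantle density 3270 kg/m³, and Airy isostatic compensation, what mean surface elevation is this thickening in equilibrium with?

2.18 km

Excess crust Δ = 48.02 km − 28.72 km = 19.3 km, split between elevation h and root r with h + r = Δ.
Airy balance ρ_c h = (ρ_m − ρ_c) r gives r = h ρ_c/(ρ_m − ρ_c), so h (1 + ρ_c/(ρ_m − ρ_c)) = Δ, i.e. h = Δ (ρ_m − ρ_c)/ρ_m.
h = 19.3 km × 370/3270 = 2.18 km.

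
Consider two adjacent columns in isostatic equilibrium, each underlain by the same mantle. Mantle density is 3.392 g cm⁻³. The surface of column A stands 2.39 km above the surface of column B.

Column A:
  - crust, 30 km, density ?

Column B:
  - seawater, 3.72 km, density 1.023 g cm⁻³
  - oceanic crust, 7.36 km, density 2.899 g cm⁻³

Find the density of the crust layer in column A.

2.71 g cm⁻³

Take the compensation level at the base of the deeper column (depth z_c below the surface of column A) and equate Σ ρ_i t_i down to z_c; mantle fills any gap and the z_c terms cancel.
Column A: 30×ρ + (z_c − 30)×3.392
Column B: 2.39×0 + 3.72×1.023 + 7.36×2.899 + (z_c − 2.39 − 11.08)×3.392
The z_c×3.392 term appears on both sides and cancels. Collect the known terms of each column as K = Σ(ρt)_known − 3.392 × (depth of known layers): K_A = 0 − 3.392×30 = −101.76; K_B = 25.1422 − 3.392×(2.39 + 11.08) = −20.54804.
Balance: K_A + 30×ρ = K_B, so ρ = (K_B − K_A)/30 = 81.212/30 = 2.71 g cm⁻³.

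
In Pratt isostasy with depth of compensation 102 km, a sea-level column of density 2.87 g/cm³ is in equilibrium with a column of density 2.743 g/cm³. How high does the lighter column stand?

ρ_ref D = ρ (D + h) → h = D (ρ_ref − ρ)/ρ.
h = 102 km × (2.87 − 2.743)/2.743 = 4.72 km.

4.72 km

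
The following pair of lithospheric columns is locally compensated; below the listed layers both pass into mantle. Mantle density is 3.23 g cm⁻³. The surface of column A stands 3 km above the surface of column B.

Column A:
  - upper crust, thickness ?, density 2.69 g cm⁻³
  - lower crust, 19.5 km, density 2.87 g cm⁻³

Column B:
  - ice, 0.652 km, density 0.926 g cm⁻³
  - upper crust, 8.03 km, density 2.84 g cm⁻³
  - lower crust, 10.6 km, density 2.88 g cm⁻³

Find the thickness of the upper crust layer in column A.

Take the compensation level at the base of the deeper column (depth z_c below the surface of column A) and equate Σ ρ_i t_i down to z_c; mantle fills any gap and the z_c terms cancel.
Column A: x×2.69 + 19.5×2.87 + (z_c − 19.5 − x)×3.23
Column B: 3×0 + 0.652×0.926 + 8.03×2.84 + 10.6×2.88 + (z_c − 3 − 19.282)×3.23
The z_c×3.23 term appears on both sides and cancels. Collect the known terms of each column as K = Σ(ρt)_known − 3.23 × (depth of known layers): K_A = 55.965 − 3.23×19.5 = −7.02; K_B = 53.936952 − 3.23×(3 + 19.282) = −18.033908.
Balance: K_A − x×(3.23 − 2.69) = K_B, so x = (K_A − K_B)/(3.23 − 2.69) = 11.0139/0.54 = 20.4 km.

20.4 km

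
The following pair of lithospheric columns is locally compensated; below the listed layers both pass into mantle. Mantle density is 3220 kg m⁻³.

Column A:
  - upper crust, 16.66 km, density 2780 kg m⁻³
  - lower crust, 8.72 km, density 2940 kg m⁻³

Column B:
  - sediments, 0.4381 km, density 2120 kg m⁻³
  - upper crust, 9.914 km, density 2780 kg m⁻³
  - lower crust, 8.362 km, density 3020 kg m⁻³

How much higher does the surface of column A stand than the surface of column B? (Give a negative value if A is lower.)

For any compensation level in the mantle, the mantle terms cancel and isostasy reduces to e = (Σt_A − Σt_B) − (Σ(ρt)_A − Σ(ρt)_B) / ρ_m.
Σt_A = 25.38 km; Σt_B = 18.7141 km; Σ(ρt)_A = 71951.6; Σ(ρt)_B = 53742.932 (in km·kg m⁻³).
e = (25.38 − 18.7141) − (71951.6 − 53742.932) / 3220 = 1.01 km.

1.01 km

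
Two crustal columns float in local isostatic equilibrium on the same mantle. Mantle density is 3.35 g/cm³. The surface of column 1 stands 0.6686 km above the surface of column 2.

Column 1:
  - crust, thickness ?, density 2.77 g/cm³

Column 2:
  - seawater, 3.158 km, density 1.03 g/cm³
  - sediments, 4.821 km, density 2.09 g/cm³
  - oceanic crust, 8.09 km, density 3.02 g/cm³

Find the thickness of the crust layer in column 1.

Take the compensation level at the base of the deeper column (depth z_c below the surface of column 1) and equate Σ ρ_i t_i down to z_c; mantle fills any gap and the z_c terms cancel.
Column 1: x×2.77 + (z_c − 0 − x)×3.35
Column 2: 0.6686×0 + 3.158×1.03 + 4.821×2.09 + 8.09×3.02 + (z_c − 0.6686 − 16.069)×3.35
The z_c×3.35 term appears on both sides and cancels. Collect the known terms of each column as K = Σ(ρt)_known − 3.35 × (depth of known layers): K_1 = 0 − 3.35×0 = 0; K_2 = 37.76043 − 3.35×(0.6686 + 16.069) = −18.31053.
Balance: K_1 − x×(3.35 − 2.77) = K_2, so x = (K_1 − K_2)/(3.35 − 2.77) = 18.3105/0.58 = 31.6 km.

31.6 km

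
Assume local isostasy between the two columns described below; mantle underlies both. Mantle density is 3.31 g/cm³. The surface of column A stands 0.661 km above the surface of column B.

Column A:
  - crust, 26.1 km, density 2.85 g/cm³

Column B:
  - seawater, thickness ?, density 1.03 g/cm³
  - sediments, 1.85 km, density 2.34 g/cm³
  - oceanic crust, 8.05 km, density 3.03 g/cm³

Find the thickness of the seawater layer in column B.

Take the compensation level at the base of the deeper column (depth z_c below the surface of column A) and equate Σ ρ_i t_i down to z_c; mantle fills any gap and the z_c terms cancel.
Column A: 26.1×2.85 + (z_c − 26.1)×3.31
Column B: 0.661×0 + x×1.03 + 1.85×2.34 + 8.05×3.03 + (z_c − 0.661 − 9.9 − x)×3.31
The z_c×3.31 term appears on both sides and cancels. Collect the known terms of each column as K = Σ(ρt)_known − 3.31 × (depth of known layers): K_A = 74.385 − 3.31×26.1 = −12.006; K_B = 28.7205 − 3.31×(0.661 + 9.9) = −6.23641.
Balance: K_A = K_B − x×(3.31 − 1.03), so x = (K_B − K_A)/(3.31 − 1.03) = 5.76959/2.28 = 2.53 km.

2.53 km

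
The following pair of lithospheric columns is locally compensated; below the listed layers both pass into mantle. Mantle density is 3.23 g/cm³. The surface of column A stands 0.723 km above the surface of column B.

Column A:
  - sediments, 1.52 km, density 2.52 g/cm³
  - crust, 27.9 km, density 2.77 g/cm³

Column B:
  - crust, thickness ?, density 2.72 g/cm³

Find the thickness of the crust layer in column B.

22.7 km

Take the compensation level at the base of the deeper column (depth z_c below the surface of column A) and equate Σ ρ_i t_i down to z_c; mantle fills any gap and the z_c terms cancel.
Column A: 1.52×2.52 + 27.9×2.77 + (z_c − 29.42)×3.23
Column B: 0.723×0 + x×2.72 + (z_c − 0.723 − 0 − x)×3.23
The z_c×3.23 term appears on both sides and cancels. Collect the known terms of each column as K = Σ(ρt)_known − 3.23 × (depth of known layers): K_A = 81.1134 − 3.23×29.42 = −13.9132; K_B = 0 − 3.23×(0.723 + 0) = −2.33529.
Balance: K_A = K_B − x×(3.23 − 2.72), so x = (K_B − K_A)/(3.23 − 2.72) = 11.5779/0.51 = 22.7 km.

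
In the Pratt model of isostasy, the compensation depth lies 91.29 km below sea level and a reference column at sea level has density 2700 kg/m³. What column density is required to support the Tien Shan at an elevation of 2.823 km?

2620 kg/m³

Pratt balance: ρ_ref D = ρ (D + h).
ρ = ρ_ref D/(D + h) = 2700 × 91.29 km/(91.29 km + 2.823 km) = 2620 kg/m³.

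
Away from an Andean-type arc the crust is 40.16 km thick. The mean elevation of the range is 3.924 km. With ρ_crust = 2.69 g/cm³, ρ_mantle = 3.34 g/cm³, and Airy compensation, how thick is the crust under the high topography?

Root depth r = h ρ_c / (ρ_m − ρ_c) = 3.924 km × 2.69 / 0.65 = 16.24 km.
Total thickness = T + h + r = 40.16 km + 3.924 km + 16.24 km = 60.3 km.

60.3 km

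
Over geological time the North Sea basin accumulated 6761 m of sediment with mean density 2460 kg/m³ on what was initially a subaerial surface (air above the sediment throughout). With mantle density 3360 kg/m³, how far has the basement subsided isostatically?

4950 m

Subaerial load: s = t ρ_sed / ρ_m = 6761 m × 2460/3360 = 4950 m.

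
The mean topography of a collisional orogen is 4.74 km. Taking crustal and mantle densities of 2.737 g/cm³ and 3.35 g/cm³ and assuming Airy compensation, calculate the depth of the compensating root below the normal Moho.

By Archimedes' principle applied to the lithosphere: the weight of the topography is balanced by the buoyancy of the root, ρ_c h = (ρ_m − ρ_c) r.
r = h · ρ_c / (ρ_m − ρ_c) = 4.74 km × 2.737 / (3.35 − 2.737) = 21.2 km.

21.2 km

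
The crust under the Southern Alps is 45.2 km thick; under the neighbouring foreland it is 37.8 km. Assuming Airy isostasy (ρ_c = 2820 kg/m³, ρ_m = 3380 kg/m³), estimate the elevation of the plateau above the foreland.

1.23 km

Excess crust Δ = 45.2 km − 37.8 km = 7.4 km, split between elevation h and root r with h + r = Δ.
Airy balance ρ_c h = (ρ_m − ρ_c) r gives r = h ρ_c/(ρ_m − ρ_c), so h (1 + ρ_c/(ρ_m − ρ_c)) = Δ, i.e. h = Δ (ρ_m − ρ_c)/ρ_m.
h = 7.4 km × 560/3380 = 1.23 km.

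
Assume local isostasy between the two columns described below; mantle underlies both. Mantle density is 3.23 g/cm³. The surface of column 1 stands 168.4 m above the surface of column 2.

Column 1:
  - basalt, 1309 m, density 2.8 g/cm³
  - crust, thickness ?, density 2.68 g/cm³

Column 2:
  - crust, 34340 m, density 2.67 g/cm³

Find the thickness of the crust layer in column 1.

34900 m

Take the compensation level at the base of the deeper column (depth z_c below the surface of column 1) and equate Σ ρ_i t_i down to z_c; mantle fills any gap and the z_c terms cancel.
Column 1: 1309×2.8 + x×2.68 + (z_c − 1309 − x)×3.23
Column 2: 168.4×0 + 34340×2.67 + (z_c − 168.4 − 34340)×3.23
The z_c×3.23 term appears on both sides and cancels. Collect the known terms of each column as K = Σ(ρt)_known − 3.23 × (depth of known layers): K_1 = 3665.2 − 3.23×1309 = −562.87; K_2 = 91687.8 − 3.23×(168.4 + 34340) = −19774.332.
Balance: K_1 − x×(3.23 − 2.68) = K_2, so x = (K_1 − K_2)/(3.23 − 2.68) = 19211.5/0.55 = 34900 m.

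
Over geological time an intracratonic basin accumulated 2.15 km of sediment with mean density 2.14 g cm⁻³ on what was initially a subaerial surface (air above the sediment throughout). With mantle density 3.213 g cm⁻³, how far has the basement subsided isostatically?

1.43 km

Subaerial load: s = t ρ_sed / ρ_m = 2.15 km × 2.14/3.213 = 1.43 km.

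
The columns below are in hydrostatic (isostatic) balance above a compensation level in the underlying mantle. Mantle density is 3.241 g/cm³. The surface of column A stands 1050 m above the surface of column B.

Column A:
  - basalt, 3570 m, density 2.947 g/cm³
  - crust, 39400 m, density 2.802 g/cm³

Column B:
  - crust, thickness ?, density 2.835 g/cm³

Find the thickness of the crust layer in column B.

Take the compensation level at the base of the deeper column (depth z_c below the surface of column A) and equate Σ ρ_i t_i down to z_c; mantle fills any gap and the z_c terms cancel.
Column A: 3570×2.947 + 39400×2.802 + (z_c − 42970)×3.241
Column B: 1050×0 + x×2.835 + (z_c − 1050 − 0 − x)×3.241
The z_c×3.241 term appears on both sides and cancels. Collect the known terms of each column as K = Σ(ρt)_known − 3.241 × (depth of known layers): K_A = 120919.59 − 3.241×42970 = −18346.18; K_B = 0 − 3.241×(1050 + 0) = −3403.05.
Balance: K_A = K_B − x×(3.241 − 2.835), so x = (K_B − K_A)/(3.241 − 2.835) = 14943.1/0.406 = 36800 m.

36800 m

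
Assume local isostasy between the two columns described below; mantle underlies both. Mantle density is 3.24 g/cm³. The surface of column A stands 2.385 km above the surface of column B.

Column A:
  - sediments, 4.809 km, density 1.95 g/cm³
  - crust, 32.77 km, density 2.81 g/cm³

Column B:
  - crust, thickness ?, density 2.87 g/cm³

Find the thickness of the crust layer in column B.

Take the compensation level at the base of the deeper column (depth z_c below the surface of column A) and equate Σ ρ_i t_i down to z_c; mantle fills any gap and the z_c terms cancel.
Column A: 4.809×1.95 + 32.77×2.81 + (z_c − 37.579)×3.24
Column B: 2.385×0 + x×2.87 + (z_c − 2.385 − 0 − x)×3.24
The z_c×3.24 term appears on both sides and cancels. Collect the known terms of each column as K = Σ(ρt)_known − 3.24 × (depth of known layers): K_A = 101.46125 − 3.24×37.579 = −20.29471; K_B = 0 − 3.24×(2.385 + 0) = −7.7274.
Balance: K_A = K_B − x×(3.24 − 2.87), so x = (K_B − K_A)/(3.24 − 2.87) = 12.5673/0.37 = 34 km.

34 km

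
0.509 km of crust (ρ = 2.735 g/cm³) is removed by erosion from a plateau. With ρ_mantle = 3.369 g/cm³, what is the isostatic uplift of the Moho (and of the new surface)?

Unloading: uplift u = e ρ_c/ρ_m = 0.509 km × 2.735/3.369 = 0.413 km.

0.413 km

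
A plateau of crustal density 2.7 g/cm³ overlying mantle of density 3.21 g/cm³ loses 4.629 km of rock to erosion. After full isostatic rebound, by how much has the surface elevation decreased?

0.735 km

Rebound u = e ρ_c/ρ_m = 4.629 km × 2.7/3.21 = 3.894 km.
Net surface drop = e − u = 4.629 km − 3.894 km = e (ρ_m − ρ_c)/ρ_m = 0.735 km.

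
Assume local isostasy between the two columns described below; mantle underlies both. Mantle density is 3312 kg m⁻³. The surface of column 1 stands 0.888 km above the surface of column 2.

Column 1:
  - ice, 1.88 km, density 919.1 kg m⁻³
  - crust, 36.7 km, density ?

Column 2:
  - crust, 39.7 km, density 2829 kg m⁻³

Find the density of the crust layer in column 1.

2830 kg m⁻³

Take the compensation level at the base of the deeper column (depth z_c below the surface of column 1) and equate Σ ρ_i t_i down to z_c; mantle fills any gap and the z_c terms cancel.
Column 1: 1.88×919.1 + 36.7×ρ + (z_c − 38.58)×3312
Column 2: 0.888×0 + 39.7×2829 + (z_c − 0.888 − 39.7)×3312
The z_c×3312 term appears on both sides and cancels. Collect the known terms of each column as K = Σ(ρt)_known − 3312 × (depth of known layers): K_1 = 1727.908 − 3312×38.58 = −126049.052; K_2 = 112311.3 − 3312×(0.888 + 39.7) = −22116.156.
Balance: K_1 + 36.7×ρ = K_2, so ρ = (K_2 − K_1)/36.7 = 103933/36.7 = 2830 kg m⁻³.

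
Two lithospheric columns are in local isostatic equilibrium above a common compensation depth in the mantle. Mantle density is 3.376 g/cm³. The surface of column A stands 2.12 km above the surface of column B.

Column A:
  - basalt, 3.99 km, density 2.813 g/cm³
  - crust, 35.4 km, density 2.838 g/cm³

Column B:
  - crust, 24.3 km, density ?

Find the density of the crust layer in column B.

2.79 g/cm³

Take the compensation level at the base of the deeper column (depth z_c below the surface of column A) and equate Σ ρ_i t_i down to z_c; mantle fills any gap and the z_c terms cancel.
Column A: 3.99×2.813 + 35.4×2.838 + (z_c − 39.39)×3.376
Column B: 2.12×0 + 24.3×ρ + (z_c − 2.12 − 24.3)×3.376
The z_c×3.376 term appears on both sides and cancels. Collect the known terms of each column as K = Σ(ρt)_known − 3.376 × (depth of known layers): K_A = 111.68907 − 3.376×39.39 = −21.29157; K_B = 0 − 3.376×(2.12 + 24.3) = −89.19392.
Balance: K_A = K_B + 24.3×ρ, so ρ = (K_A − K_B)/24.3 = 67.9023/24.3 = 2.79 g/cm³.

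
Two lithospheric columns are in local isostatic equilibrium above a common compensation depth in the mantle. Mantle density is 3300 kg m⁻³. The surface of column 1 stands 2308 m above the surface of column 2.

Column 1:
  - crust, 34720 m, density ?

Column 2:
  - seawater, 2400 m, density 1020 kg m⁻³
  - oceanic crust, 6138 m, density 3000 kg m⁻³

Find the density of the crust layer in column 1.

2870 kg m⁻³

Take the compensation level at the base of the deeper column (depth z_c below the surface of column 1) and equate Σ ρ_i t_i down to z_c; mantle fills any gap and the z_c terms cancel.
Column 1: 34720×ρ + (z_c − 34720)×3300
Column 2: 2308×0 + 2400×1020 + 6138×3000 + (z_c − 2308 − 8538)×3300
The z_c×3300 term appears on both sides and cancels. Collect the known terms of each column as K = Σ(ρt)_known − 3300 × (depth of known layers): K_1 = 0 − 3300×34720 = −114576000; K_2 = 20862000 − 3300×(2308 + 8538) = −14929800.
Balance: K_1 + 34720×ρ = K_2, so ρ = (K_2 − K_1)/34720 = 99646200/34720 = 2870 kg m⁻³.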